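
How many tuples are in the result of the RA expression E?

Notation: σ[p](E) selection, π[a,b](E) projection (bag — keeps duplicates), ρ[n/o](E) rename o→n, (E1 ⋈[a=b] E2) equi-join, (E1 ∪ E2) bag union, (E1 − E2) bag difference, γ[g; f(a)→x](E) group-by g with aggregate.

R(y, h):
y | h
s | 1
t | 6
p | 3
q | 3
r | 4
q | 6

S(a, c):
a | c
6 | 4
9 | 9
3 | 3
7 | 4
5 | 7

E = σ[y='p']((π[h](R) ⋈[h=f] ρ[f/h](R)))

Stepwise |·|:
  R → 6
  π[h](R) → 6
  R → 6
  ρ[f/h](R) → 6
  (π[h](R) ⋈[h=f] ρ[f/h](R)) → 10
  σ[y='p']((π[h](R) ⋈[h=f] ρ[f/h](R))) → 2

|E| = 2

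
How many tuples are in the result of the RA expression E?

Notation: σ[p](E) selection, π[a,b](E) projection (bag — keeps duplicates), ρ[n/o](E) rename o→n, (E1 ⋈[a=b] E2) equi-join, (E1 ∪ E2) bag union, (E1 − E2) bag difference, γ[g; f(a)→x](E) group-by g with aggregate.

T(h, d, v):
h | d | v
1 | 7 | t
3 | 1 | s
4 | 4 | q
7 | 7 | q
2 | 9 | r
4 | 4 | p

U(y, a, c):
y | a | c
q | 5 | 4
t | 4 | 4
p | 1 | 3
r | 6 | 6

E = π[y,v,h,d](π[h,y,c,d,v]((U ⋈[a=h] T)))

Stepwise |·|:
  U → 4
  T → 6
  (U ⋈[a=h] T) → 3
  π[h,y,c,d,v]((U ⋈[a=h] T)) → 3
  π[y,v,h,d](π[h,y,c,d,v]((U ⋈[a=h] T))) → 3

|E| = 3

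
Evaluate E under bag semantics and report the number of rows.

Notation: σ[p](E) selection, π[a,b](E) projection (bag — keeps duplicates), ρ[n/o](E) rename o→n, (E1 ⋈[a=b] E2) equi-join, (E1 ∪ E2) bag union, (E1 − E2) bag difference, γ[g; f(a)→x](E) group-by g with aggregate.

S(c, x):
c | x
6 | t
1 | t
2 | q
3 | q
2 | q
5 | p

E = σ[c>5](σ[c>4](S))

Stepwise |·|:
  S → 6
  σ[c>4](S) → 2
  σ[c>5](σ[c>4](S)) → 1

|E| = 1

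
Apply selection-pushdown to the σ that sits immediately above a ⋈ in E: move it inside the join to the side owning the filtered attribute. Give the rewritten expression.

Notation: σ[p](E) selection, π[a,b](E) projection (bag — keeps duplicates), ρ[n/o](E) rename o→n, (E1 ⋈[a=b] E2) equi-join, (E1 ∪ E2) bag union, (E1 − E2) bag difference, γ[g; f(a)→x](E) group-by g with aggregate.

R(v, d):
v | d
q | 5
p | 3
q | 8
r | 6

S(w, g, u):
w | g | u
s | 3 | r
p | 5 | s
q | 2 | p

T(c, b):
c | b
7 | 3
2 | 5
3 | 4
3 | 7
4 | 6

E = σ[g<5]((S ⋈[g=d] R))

σ filters on g, owned by the left side.
E' = (σ[g<5](S) ⋈[g=d] R)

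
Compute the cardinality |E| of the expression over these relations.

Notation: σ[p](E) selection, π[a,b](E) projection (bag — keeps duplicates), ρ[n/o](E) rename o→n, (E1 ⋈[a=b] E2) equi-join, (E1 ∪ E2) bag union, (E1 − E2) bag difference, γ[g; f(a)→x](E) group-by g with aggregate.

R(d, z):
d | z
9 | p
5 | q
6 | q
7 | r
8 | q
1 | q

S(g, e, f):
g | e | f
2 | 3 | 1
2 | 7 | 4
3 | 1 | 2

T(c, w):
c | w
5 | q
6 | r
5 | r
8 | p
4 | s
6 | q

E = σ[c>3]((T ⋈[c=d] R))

Per-node cardinality:
  T → 6
  R → 6
  (T ⋈[c=d] R) → 5
  σ[c>3]((T ⋈[c=d] R)) → 5

|E| = 5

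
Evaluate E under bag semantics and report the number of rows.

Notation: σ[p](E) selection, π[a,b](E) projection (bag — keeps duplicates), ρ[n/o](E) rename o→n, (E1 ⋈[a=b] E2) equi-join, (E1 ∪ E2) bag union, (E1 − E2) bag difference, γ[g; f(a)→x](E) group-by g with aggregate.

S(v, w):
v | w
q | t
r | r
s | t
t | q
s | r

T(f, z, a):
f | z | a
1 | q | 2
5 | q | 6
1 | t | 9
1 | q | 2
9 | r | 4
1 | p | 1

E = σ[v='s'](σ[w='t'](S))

Stepwise |·|:
  S → 5
  σ[w='t'](S) → 2
  σ[v='s'](σ[w='t'](S)) → 1

|E| = 1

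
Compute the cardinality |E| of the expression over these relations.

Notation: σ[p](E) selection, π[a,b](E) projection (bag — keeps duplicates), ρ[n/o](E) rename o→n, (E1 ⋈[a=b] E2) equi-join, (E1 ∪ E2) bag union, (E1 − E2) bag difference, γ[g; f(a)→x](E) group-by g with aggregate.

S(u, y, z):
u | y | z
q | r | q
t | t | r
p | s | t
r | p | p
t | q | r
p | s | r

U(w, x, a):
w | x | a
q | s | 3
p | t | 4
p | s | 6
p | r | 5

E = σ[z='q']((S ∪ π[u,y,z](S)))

Stepwise |·|:
  S → 6
  S → 6
  π[u,y,z](S) → 6
  (S ∪ π[u,y,z](S)) → 12
  σ[z='q']((S ∪ π[u,y,z](S))) → 2

|E| = 2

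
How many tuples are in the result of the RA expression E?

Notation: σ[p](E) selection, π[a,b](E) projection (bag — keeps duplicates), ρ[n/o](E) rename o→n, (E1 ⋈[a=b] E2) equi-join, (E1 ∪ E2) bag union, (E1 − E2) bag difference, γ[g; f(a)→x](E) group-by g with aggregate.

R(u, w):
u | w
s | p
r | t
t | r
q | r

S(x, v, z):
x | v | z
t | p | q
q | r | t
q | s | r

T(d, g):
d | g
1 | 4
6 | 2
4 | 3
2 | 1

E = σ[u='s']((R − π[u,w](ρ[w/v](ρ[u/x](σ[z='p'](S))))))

Stepwise |·|:
  R → 4
  S → 3
  σ[z='p'](S) → 0
  ρ[u/x](σ[z='p'](S)) → 0
  ρ[w/v](ρ[u/x](σ[z='p'](S))) → 0
  π[u,w](ρ[w/v](ρ[u/x](σ[z='p'](S)))) → 0
  (R − π[u,w](ρ[w/v](ρ[u/x](σ[z='p'](S))))) → 4
  σ[u='s']((R − π[u,w](ρ[w/v](ρ[u/x](σ[z='p'](S)))))) → 1

|E| = 1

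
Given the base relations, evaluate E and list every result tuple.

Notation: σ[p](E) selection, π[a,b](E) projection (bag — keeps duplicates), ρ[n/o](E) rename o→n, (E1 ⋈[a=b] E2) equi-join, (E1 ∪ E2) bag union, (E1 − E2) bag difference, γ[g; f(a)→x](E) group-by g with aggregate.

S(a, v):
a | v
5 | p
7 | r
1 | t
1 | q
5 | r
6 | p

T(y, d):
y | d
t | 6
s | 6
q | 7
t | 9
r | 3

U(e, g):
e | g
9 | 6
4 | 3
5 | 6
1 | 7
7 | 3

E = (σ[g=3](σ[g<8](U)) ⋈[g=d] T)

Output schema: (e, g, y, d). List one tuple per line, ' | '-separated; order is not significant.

Stepwise |·|:
  U → 5
  σ[g<8](U) → 5
  σ[g=3](σ[g<8](U)) → 2
  T → 5
  (σ[g=3](σ[g<8](U)) ⋈[g=d] T) → 2

== RESULT ==
e | g | y | d
4 | 3 | r | 3
7 | 3 | r | 3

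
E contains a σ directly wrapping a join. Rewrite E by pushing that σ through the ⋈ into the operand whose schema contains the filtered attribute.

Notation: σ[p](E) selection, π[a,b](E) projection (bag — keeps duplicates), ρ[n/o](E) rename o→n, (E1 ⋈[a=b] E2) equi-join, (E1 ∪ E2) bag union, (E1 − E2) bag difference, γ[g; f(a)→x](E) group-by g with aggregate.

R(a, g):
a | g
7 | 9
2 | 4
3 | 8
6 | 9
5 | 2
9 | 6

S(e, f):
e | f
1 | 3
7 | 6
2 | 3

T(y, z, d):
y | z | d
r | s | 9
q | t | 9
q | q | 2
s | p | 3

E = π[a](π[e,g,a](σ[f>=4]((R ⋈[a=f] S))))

σ filters on f, owned by the right side.
E' = π[a](π[e,g,a]((R ⋈[a=f] σ[f>=4](S))))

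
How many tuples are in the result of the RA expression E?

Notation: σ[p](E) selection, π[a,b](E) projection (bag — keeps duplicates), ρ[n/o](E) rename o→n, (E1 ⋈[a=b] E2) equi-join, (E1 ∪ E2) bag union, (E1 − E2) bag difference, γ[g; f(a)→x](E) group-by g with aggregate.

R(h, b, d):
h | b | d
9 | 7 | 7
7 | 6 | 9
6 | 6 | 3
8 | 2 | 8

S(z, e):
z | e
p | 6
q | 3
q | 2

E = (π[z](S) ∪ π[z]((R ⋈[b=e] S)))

Subexpression sizes:
  S → 3
  π[z](S) → 3
  R → 4
  S → 3
  (R ⋈[b=e] S) → 3
  π[z]((R ⋈[b=e] S)) → 3
  (π[z](S) ∪ π[z]((R ⋈[b=e] S))) → 6

|E| = 6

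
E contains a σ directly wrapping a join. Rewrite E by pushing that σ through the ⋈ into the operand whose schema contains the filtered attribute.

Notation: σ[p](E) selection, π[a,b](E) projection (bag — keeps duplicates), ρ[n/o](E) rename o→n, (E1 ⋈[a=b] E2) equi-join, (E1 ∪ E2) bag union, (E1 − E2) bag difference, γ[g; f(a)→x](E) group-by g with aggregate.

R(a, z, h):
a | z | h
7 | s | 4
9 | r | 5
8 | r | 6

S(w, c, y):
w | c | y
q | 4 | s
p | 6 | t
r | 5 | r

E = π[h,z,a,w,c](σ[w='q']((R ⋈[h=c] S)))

σ filters on w, owned by the right side.
E' = π[h,z,a,w,c]((R ⋈[h=c] σ[w='q'](S)))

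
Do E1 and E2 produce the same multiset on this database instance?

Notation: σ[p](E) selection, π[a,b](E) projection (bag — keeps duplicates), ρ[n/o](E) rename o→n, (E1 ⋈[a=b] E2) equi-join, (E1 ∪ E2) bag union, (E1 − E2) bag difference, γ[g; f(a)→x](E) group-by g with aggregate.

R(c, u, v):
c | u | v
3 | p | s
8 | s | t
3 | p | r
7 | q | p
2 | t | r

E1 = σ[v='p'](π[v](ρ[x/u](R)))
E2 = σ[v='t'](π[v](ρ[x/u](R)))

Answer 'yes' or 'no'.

E1 subexpression sizes:
  R → 5
  ρ[x/u](R) → 5
  π[v](ρ[x/u](R)) → 5
  σ[v='p'](π[v](ρ[x/u](R))) → 1
E2 subexpression sizes:
  R → 5
  ρ[x/u](R) → 5
  π[v](ρ[x/u](R)) → 5
  σ[v='t'](π[v](ρ[x/u](R))) → 1

E1 result:
v
p
E2 result:
v
t
Witness: ('p',) appears 1× in E1 but 0× in E2.

no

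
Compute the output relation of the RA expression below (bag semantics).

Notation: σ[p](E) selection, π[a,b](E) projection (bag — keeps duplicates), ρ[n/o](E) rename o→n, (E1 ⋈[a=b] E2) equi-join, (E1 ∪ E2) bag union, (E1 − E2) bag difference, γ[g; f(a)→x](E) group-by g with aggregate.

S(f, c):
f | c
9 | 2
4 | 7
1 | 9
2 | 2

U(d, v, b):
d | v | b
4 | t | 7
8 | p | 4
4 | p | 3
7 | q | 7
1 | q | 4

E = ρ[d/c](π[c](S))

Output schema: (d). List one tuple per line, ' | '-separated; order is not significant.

Per-node cardinality:
  S → 4
  π[c](S) → 4
  ρ[d/c](π[c](S)) → 4

== RESULT ==
d
2
2
7
9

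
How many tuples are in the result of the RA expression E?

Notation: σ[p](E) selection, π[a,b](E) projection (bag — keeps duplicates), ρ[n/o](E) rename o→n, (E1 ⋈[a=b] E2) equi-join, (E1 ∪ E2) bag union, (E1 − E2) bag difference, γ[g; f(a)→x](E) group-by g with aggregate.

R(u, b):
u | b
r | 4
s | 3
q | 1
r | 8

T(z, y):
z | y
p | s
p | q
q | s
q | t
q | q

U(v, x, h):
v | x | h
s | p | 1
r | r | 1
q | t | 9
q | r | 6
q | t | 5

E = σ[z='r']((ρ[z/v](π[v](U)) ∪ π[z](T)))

Stepwise |·|:
  U → 5
  π[v](U) → 5
  ρ[z/v](π[v](U)) → 5
  T → 5
  π[z](T) → 5
  (ρ[z/v](π[v](U)) ∪ π[z](T)) → 10
  σ[z='r']((ρ[z/v](π[v](U)) ∪ π[z](T))) → 1

|E| = 1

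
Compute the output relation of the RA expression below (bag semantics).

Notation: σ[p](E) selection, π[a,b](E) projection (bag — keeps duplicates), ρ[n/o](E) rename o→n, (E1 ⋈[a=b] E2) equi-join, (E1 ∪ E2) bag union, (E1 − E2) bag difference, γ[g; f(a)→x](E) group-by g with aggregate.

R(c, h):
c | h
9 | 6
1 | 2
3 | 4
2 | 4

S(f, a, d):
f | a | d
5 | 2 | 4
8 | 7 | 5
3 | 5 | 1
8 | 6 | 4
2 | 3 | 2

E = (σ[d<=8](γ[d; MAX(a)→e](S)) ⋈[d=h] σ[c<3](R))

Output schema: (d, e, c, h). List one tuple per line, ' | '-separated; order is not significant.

Per-node cardinality:
  S → 5
  γ[d; MAX(a)→e](S) → 4
  σ[d<=8](γ[d; MAX(a)→e](S)) → 4
  R → 4
  σ[c<3](R) → 2
  (σ[d<=8](γ[d; MAX(a)→e](S)) ⋈[d=h] σ[c<3](R)) → 2

== RESULT ==
d | e | c | h
2 | 3 | 1 | 2
4 | 6 | 2 | 4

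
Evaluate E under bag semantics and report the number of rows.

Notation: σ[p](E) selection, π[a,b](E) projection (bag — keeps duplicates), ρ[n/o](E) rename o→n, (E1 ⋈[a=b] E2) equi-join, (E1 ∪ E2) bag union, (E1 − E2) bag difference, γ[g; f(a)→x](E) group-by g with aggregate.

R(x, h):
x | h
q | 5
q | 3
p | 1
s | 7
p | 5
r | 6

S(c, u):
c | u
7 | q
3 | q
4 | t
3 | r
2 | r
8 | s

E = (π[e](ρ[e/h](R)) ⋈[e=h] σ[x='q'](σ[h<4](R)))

Per-node cardinality:
  R → 6
  ρ[e/h](R) → 6
  π[e](ρ[e/h](R)) → 6
  R → 6
  σ[h<4](R) → 2
  σ[x='q'](σ[h<4](R)) → 1
  (π[e](ρ[e/h](R)) ⋈[e=h] σ[x='q'](σ[h<4](R))) → 1

|E| = 1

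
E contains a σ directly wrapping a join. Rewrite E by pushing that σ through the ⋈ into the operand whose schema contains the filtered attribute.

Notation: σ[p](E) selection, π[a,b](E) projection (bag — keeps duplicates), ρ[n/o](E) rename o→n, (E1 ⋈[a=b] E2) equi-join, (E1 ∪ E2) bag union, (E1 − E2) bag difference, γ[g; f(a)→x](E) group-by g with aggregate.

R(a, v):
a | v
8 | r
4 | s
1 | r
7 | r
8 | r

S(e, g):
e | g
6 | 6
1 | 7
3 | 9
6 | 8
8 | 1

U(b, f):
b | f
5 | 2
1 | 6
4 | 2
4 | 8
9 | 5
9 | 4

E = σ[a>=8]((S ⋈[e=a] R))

σ filters on a, owned by the right side.
E' = (S ⋈[e=a] σ[a>=8](R))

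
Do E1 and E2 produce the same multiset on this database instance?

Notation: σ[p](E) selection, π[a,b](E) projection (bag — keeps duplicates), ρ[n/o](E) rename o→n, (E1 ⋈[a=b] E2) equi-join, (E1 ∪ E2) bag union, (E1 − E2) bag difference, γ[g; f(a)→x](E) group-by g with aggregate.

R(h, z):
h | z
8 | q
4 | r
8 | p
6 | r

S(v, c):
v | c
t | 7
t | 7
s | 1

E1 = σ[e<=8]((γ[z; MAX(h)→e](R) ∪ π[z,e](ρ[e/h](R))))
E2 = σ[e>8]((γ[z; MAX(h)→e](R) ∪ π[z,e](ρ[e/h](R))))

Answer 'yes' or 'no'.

E1 stepwise |·|:
  R → 4
  γ[z; MAX(h)→e](R) → 3
  R → 4
  ρ[e/h](R) → 4
  π[z,e](ρ[e/h](R)) → 4
  (γ[z; MAX(h)→e](R) ∪ π[z,e](ρ[e/h](R))) → 7
  σ[e<=8]((γ[z; MAX(h)→e](R) ∪ π[z,e](ρ[e/h](R)))) → 7
E2 stepwise |·|:
  R → 4
  γ[z; MAX(h)→e](R) → 3
  R → 4
  ρ[e/h](R) → 4
  π[z,e](ρ[e/h](R)) → 4
  (γ[z; MAX(h)→e](R) ∪ π[z,e](ρ[e/h](R))) → 7
  σ[e>8]((γ[z; MAX(h)→e](R) ∪ π[z,e](ρ[e/h](R)))) → 0

E1 result:
z | e
p | 8
p | 8
q | 8
q | 8
r | 4
r | 6
r | 6
E2 result:
z | e
(0 rows)
Witness: ('q', 8) appears 2× in E1 but 0× in E2.

no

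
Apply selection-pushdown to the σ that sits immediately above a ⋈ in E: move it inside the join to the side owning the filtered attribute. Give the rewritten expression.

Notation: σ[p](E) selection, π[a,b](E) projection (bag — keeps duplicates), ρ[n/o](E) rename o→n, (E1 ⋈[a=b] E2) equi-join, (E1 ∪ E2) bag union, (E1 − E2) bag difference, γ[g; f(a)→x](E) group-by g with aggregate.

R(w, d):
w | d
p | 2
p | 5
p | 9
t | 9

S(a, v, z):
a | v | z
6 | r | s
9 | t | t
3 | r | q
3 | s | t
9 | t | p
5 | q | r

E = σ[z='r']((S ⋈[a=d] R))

σ filters on z, owned by the left side.
E' = (σ[z='r'](S) ⋈[a=d] R)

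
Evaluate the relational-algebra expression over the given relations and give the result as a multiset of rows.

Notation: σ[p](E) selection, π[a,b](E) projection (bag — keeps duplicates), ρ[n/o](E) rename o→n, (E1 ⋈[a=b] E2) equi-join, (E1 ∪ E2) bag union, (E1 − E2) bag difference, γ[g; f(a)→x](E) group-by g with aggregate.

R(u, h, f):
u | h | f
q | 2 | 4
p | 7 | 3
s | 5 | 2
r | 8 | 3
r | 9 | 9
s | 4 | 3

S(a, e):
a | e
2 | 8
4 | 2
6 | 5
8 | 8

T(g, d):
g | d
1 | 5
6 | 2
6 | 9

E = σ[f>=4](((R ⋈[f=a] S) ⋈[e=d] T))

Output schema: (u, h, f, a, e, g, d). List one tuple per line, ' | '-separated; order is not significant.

Per-node cardinality:
  R → 6
  S → 4
  (R ⋈[f=a] S) → 2
  T → 3
  ((R ⋈[f=a] S) ⋈[e=d] T) → 1
  σ[f>=4](((R ⋈[f=a] S) ⋈[e=d] T)) → 1

== RESULT ==
u | h | f | a | e | g | d
q | 2 | 4 | 4 | 2 | 6 | 2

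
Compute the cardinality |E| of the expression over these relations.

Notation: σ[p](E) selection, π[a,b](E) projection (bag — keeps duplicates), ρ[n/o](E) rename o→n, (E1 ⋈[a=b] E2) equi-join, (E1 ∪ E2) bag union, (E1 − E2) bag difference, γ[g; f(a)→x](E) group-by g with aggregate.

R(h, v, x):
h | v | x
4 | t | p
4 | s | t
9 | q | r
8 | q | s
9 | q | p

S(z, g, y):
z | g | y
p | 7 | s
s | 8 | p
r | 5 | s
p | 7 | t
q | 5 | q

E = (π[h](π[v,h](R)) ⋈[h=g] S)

Per-node cardinality:
  R → 5
  π[v,h](R) → 5
  π[h](π[v,h](R)) → 5
  S → 5
  (π[h](π[v,h](R)) ⋈[h=g] S) → 1

|E| = 1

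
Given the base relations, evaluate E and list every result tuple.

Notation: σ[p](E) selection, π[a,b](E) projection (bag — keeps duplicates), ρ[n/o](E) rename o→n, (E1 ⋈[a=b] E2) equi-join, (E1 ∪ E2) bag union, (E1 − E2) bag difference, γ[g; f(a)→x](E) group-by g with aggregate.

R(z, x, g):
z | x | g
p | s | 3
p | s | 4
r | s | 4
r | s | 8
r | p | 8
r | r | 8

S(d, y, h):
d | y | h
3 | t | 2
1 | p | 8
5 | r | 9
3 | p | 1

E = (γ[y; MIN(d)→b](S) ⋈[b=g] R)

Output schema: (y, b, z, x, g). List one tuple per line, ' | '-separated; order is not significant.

Per-node cardinality:
  S → 4
  γ[y; MIN(d)→b](S) → 3
  R → 6
  (γ[y; MIN(d)→b](S) ⋈[b=g] R) → 1

== RESULT ==
y | b | z | x | g
t | 3 | p | s | 3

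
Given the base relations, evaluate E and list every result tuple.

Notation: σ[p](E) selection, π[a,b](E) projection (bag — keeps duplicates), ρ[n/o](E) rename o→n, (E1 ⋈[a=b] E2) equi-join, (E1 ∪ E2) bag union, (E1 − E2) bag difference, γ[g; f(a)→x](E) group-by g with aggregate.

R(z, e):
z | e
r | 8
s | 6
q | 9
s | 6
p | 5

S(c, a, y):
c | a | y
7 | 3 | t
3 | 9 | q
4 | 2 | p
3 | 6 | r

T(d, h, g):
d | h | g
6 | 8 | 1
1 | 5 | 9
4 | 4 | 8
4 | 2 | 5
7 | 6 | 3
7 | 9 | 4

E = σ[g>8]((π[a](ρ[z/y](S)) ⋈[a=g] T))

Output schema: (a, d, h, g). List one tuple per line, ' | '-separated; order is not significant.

Per-node cardinality:
  S → 4
  ρ[z/y](S) → 4
  π[a](ρ[z/y](S)) → 4
  T → 6
  (π[a](ρ[z/y](S)) ⋈[a=g] T) → 2
  σ[g>8]((π[a](ρ[z/y](S)) ⋈[a=g] T)) → 1

== RESULT ==
a | d | h | g
9 | 1 | 5 | 9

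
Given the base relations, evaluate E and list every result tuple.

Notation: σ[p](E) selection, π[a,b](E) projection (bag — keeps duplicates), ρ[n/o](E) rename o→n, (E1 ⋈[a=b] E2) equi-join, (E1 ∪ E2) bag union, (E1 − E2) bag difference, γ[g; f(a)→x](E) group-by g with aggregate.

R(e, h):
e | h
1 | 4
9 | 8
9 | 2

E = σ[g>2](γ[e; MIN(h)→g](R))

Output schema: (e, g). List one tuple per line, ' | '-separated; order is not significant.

Stepwise |·|:
  R → 3
  γ[e; MIN(h)→g](R) → 2
  σ[g>2](γ[e; MIN(h)→g](R)) → 1

== RESULT ==
e | g
1 | 4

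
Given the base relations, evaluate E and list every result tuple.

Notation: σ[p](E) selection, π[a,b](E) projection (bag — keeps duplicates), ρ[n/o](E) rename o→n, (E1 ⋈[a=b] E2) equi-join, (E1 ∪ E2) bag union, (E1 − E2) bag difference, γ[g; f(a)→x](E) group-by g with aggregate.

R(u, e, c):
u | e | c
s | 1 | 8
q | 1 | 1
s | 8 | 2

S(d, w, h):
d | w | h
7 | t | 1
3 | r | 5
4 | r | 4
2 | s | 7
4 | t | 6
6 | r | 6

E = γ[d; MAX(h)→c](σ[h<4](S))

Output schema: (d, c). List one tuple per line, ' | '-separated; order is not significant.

Stepwise |·|:
  S → 6
  σ[h<4](S) → 1
  γ[d; MAX(h)→c](σ[h<4](S)) → 1

== RESULT ==
d | c
7 | 1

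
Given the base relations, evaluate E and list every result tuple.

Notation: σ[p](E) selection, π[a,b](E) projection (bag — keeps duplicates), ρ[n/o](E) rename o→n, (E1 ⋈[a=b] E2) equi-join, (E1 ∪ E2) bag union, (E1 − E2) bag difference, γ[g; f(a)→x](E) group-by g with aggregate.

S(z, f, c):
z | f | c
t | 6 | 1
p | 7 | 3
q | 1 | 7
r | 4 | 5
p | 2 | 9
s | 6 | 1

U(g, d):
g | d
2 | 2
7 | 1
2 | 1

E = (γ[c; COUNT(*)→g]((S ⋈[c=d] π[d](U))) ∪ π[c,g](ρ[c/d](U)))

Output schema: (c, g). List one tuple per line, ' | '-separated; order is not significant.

Row counts bottom-up:
  S → 6
  U → 3
  π[d](U) → 3
  (S ⋈[c=d] π[d](U)) → 4
  γ[c; COUNT(*)→g]((S ⋈[c=d] π[d](U))) → 1
  U → 3
  ρ[c/d](U) → 3
  π[c,g](ρ[c/d](U)) → 3
  (γ[c; COUNT(*)→g]((S ⋈[c=d] π[d](U))) ∪ π[c,g](ρ[c/d](U))) → 4

== RESULT ==
c | g
1 | 2
1 | 4
1 | 7
2 | 2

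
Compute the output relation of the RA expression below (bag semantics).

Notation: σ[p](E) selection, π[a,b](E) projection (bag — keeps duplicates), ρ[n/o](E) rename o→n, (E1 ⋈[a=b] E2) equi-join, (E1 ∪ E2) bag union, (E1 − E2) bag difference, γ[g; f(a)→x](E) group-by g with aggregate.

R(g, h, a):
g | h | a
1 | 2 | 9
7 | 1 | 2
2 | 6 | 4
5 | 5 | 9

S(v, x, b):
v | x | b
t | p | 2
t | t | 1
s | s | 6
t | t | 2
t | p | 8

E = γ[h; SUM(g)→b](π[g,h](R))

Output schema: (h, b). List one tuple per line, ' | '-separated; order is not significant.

Per-node cardinality:
  R → 4
  π[g,h](R) → 4
  γ[h; SUM(g)→b](π[g,h](R)) → 4

== RESULT ==
h | b
1 | 7
2 | 1
5 | 5
6 | 2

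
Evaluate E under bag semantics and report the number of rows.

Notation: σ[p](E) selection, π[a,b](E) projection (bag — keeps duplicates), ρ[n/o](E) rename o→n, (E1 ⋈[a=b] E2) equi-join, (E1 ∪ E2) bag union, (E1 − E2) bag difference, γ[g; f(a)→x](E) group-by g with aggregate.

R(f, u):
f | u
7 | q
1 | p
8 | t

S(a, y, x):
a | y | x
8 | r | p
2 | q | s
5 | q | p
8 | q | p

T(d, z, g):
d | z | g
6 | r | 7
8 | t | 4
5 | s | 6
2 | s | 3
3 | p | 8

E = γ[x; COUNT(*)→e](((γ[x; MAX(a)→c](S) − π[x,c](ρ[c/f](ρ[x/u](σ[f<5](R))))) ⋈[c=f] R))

Per-node cardinality:
  S → 4
  γ[x; MAX(a)→c](S) → 2
  R → 3
  σ[f<5](R) → 1
  ρ[x/u](σ[f<5](R)) → 1
  ρ[c/f](ρ[x/u](σ[f<5](R))) → 1
  π[x,c](ρ[c/f](ρ[x/u](σ[f<5](R)))) → 1
  (γ[x; MAX(a)→c](S) − π[x,c](ρ[c/f](ρ[x/u](σ[f<5](R))))) → 2
  R → 3
  ((γ[x; MAX(a)→c](S) − π[x,c](ρ[c/f](ρ[x/u](σ[f<5](R))))) ⋈[c=f] R) → 1
  γ[x; COUNT(*)→e](((γ[x; MAX(a)→c](S) − π[x,c](ρ[c/f](ρ[x/u](σ[f<5](R))))) ⋈[c=f] R)) → 1

|E| = 1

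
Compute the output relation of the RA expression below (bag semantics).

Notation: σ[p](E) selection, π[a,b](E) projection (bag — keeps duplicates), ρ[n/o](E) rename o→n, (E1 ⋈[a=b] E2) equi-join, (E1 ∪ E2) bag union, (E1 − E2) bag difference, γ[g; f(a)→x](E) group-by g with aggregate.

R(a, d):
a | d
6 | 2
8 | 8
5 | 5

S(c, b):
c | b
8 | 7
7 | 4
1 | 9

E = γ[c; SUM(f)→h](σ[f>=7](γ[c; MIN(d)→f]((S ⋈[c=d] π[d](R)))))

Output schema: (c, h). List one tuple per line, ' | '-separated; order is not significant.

Stepwise |·|:
  S → 3
  R → 3
  π[d](R) → 3
  (S ⋈[c=d] π[d](R)) → 1
  γ[c; MIN(d)→f]((S ⋈[c=d] π[d](R))) → 1
  σ[f>=7](γ[c; MIN(d)→f]((S ⋈[c=d] π[d](R)))) → 1
  γ[c; SUM(f)→h](σ[f>=7](γ[c; MIN(d)→f]((S ⋈[c=d] π[d](R))))) → 1

== RESULT ==
c | h
8 | 8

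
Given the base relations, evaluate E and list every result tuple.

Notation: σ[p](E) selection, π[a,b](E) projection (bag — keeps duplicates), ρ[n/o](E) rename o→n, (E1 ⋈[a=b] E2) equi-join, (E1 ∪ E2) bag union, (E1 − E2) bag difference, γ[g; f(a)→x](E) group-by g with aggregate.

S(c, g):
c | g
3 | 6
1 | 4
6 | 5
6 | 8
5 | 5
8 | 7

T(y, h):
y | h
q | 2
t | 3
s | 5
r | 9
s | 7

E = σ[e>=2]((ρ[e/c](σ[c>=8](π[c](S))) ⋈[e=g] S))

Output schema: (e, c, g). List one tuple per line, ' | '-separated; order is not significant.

Subexpression sizes:
  S → 6
  π[c](S) → 6
  σ[c>=8](π[c](S)) → 1
  ρ[e/c](σ[c>=8](π[c](S))) → 1
  S → 6
  (ρ[e/c](σ[c>=8](π[c](S))) ⋈[e=g] S) → 1
  σ[e>=2]((ρ[e/c](σ[c>=8](π[c](S))) ⋈[e=g] S)) → 1

== RESULT ==
e | c | g
8 | 6 | 8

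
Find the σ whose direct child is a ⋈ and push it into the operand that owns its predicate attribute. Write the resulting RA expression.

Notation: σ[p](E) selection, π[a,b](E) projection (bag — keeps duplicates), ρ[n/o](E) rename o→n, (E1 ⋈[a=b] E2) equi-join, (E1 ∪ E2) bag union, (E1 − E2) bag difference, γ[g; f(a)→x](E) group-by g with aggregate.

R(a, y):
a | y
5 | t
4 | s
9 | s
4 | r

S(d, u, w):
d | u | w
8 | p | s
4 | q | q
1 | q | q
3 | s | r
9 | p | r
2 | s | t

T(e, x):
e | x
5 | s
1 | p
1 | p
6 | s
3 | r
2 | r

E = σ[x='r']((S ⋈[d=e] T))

σ filters on x, owned by the right side.
E' = (S ⋈[d=e] σ[x='r'](T))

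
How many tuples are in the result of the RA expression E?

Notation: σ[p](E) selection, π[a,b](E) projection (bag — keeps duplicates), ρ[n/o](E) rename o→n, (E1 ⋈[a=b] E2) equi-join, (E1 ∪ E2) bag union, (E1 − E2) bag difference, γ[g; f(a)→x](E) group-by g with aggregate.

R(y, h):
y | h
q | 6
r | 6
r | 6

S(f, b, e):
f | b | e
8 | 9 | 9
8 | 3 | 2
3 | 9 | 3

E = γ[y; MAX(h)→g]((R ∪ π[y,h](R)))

Stepwise |·|:
  R → 3
  R → 3
  π[y,h](R) → 3
  (R ∪ π[y,h](R)) → 6
  γ[y; MAX(h)→g]((R ∪ π[y,h](R))) → 2

|E| = 2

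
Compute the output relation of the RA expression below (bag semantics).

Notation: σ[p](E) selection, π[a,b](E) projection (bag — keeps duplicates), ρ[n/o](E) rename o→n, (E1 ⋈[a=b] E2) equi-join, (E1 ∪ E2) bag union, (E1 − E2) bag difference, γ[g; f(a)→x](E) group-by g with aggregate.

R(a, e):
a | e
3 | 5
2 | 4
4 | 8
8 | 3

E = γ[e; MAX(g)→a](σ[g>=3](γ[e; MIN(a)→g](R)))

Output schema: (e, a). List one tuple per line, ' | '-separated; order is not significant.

Subexpression sizes:
  R → 4
  γ[e; MIN(a)→g](R) → 4
  σ[g>=3](γ[e; MIN(a)→g](R)) → 3
  γ[e; MAX(g)→a](σ[g>=3](γ[e; MIN(a)→g](R))) → 3

== RESULT ==
e | a
3 | 8
5 | 3
8 | 4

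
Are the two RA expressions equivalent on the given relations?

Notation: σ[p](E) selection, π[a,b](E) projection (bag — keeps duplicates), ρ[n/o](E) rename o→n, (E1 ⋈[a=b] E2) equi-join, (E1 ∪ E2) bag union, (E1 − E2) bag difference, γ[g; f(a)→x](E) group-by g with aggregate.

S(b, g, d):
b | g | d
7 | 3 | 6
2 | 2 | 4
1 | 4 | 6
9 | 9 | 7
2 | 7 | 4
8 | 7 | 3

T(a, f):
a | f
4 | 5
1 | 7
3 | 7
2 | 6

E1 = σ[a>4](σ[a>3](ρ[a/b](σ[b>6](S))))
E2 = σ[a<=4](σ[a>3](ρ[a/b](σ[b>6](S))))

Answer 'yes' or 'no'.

E1 stepwise |·|:
  S → 6
  σ[b>6](S) → 3
  ρ[a/b](σ[b>6](S)) → 3
  σ[a>3](ρ[a/b](σ[b>6](S))) → 3
  σ[a>4](σ[a>3](ρ[a/b](σ[b>6](S)))) → 3
E2 stepwise |·|:
  S → 6
  σ[b>6](S) → 3
  ρ[a/b](σ[b>6](S)) → 3
  σ[a>3](ρ[a/b](σ[b>6](S))) → 3
  σ[a<=4](σ[a>3](ρ[a/b](σ[b>6](S)))) → 0

E1 result:
a | g | d
7 | 3 | 6
8 | 7 | 3
9 | 9 | 7
E2 result:
a | g | d
(0 rows)
Witness: (8, 7, 3) appears 1× in E1 but 0× in E2.

no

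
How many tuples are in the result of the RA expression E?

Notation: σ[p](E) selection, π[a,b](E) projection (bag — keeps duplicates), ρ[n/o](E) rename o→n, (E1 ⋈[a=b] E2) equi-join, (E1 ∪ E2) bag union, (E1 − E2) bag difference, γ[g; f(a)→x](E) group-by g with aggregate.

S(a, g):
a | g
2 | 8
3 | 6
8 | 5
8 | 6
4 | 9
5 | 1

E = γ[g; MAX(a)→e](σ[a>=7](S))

Subexpression sizes:
  S → 6
  σ[a>=7](S) → 2
  γ[g; MAX(a)→e](σ[a>=7](S)) → 2

|E| = 2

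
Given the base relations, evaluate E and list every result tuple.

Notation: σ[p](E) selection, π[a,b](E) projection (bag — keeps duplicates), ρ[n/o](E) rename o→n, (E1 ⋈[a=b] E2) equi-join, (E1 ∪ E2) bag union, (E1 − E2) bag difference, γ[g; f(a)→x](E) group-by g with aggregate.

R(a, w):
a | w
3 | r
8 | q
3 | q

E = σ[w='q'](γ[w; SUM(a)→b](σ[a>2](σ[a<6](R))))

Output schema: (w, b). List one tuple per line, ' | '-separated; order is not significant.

Stepwise |·|:
  R → 3
  σ[a<6](R) → 2
  σ[a>2](σ[a<6](R)) → 2
  γ[w; SUM(a)→b](σ[a>2](σ[a<6](R))) → 2
  σ[w='q'](γ[w; SUM(a)→b](σ[a>2](σ[a<6](R)))) → 1

== RESULT ==
w | b
q | 3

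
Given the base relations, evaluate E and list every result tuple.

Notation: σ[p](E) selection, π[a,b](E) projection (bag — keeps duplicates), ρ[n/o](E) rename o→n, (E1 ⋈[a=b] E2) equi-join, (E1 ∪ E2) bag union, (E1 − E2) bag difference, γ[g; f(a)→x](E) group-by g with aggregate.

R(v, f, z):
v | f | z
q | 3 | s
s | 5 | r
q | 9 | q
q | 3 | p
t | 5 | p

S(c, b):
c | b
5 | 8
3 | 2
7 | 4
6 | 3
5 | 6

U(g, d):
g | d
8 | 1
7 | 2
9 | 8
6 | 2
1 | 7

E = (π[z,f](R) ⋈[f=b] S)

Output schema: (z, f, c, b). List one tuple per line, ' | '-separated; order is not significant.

Stepwise |·|:
  R → 5
  π[z,f](R) → 5
  S → 5
  (π[z,f](R) ⋈[f=b] S) → 2

== RESULT ==
z | f | c | b
p | 3 | 6 | 3
s | 3 | 6 | 3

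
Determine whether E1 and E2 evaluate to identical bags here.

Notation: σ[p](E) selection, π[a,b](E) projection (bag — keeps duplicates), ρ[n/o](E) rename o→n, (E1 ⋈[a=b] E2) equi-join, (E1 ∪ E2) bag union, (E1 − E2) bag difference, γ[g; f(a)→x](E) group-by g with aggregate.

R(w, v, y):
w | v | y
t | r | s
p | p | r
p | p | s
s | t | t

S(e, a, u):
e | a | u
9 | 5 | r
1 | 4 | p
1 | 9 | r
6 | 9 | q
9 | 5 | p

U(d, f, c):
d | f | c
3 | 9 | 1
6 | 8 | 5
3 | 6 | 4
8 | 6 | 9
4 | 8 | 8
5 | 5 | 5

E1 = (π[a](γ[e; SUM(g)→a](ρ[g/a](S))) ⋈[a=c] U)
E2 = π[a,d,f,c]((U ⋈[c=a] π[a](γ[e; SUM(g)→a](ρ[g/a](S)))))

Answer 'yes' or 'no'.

E1 row counts bottom-up:
  S → 5
  ρ[g/a](S) → 5
  γ[e; SUM(g)→a](ρ[g/a](S)) → 3
  π[a](γ[e; SUM(g)→a](ρ[g/a](S))) → 3
  U → 6
  (π[a](γ[e; SUM(g)→a](ρ[g/a](S))) ⋈[a=c] U) → 1
E2 row counts bottom-up:
  U → 6
  S → 5
  ρ[g/a](S) → 5
  γ[e; SUM(g)→a](ρ[g/a](S)) → 3
  π[a](γ[e; SUM(g)→a](ρ[g/a](S))) → 3
  (U ⋈[c=a] π[a](γ[e; SUM(g)→a](ρ[g/a](S)))) → 1
  π[a,d,f,c]((U ⋈[c=a] π[a](γ[e; SUM(g)→a](ρ[g/a](S))))) → 1

E1 and E2 produce the same multiset:
a | d | f | c
9 | 8 | 6 | 9

yes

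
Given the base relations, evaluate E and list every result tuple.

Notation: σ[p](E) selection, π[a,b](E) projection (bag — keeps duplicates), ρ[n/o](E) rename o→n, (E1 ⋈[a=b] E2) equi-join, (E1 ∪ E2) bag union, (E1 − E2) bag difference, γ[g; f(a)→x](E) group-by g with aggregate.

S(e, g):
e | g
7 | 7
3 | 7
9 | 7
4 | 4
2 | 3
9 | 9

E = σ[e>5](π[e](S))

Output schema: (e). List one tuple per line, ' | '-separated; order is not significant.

Per-node cardinality:
  S → 6
  π[e](S) → 6
  σ[e>5](π[e](S)) → 3

== RESULT ==
e
7
9
9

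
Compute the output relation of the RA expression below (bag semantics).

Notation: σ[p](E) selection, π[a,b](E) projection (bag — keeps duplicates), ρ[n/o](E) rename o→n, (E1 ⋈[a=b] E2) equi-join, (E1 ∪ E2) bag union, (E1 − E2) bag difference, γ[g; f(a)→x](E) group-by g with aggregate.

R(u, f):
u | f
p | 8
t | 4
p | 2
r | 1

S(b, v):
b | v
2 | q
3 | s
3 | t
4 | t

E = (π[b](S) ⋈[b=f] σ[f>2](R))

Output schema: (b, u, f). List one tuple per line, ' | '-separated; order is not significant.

Subexpression sizes:
  S → 4
  π[b](S) → 4
  R → 4
  σ[f>2](R) → 2
  (π[b](S) ⋈[b=f] σ[f>2](R)) → 1

== RESULT ==
b | u | f
4 | t | 4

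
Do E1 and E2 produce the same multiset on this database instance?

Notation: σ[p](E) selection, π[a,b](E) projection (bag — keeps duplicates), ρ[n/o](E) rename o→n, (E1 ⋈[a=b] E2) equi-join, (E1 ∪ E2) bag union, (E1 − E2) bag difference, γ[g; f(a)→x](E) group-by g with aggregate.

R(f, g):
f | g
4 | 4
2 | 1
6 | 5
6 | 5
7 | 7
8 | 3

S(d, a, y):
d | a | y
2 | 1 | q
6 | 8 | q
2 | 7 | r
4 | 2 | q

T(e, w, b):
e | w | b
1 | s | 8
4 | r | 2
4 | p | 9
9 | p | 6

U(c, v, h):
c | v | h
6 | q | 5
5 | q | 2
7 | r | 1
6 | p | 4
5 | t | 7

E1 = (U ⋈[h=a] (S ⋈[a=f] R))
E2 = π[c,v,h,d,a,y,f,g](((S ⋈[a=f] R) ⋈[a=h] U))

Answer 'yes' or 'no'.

E1 row counts bottom-up:
  U → 5
  S → 4
  R → 6
  (S ⋈[a=f] R) → 3
  (U ⋈[h=a] (S ⋈[a=f] R)) → 2
E2 row counts bottom-up:
  S → 4
  R → 6
  (S ⋈[a=f] R) → 3
  U → 5
  ((S ⋈[a=f] R) ⋈[a=h] U) → 2
  π[c,v,h,d,a,y,f,g](((S ⋈[a=f] R) ⋈[a=h] U)) → 2

E1 and E2 produce the same multiset:
c | v | h | d | a | y | f | g
5 | q | 2 | 4 | 2 | q | 2 | 1
5 | t | 7 | 2 | 7 | r | 7 | 7

yes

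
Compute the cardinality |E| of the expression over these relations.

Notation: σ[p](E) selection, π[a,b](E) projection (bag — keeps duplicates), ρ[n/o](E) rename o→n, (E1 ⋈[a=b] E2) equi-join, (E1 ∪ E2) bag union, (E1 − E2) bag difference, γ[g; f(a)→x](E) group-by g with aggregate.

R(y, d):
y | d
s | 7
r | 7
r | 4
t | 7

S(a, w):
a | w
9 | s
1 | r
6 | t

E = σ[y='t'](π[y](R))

Subexpression sizes:
  R → 4
  π[y](R) → 4
  σ[y='t'](π[y](R)) → 1

|E| = 1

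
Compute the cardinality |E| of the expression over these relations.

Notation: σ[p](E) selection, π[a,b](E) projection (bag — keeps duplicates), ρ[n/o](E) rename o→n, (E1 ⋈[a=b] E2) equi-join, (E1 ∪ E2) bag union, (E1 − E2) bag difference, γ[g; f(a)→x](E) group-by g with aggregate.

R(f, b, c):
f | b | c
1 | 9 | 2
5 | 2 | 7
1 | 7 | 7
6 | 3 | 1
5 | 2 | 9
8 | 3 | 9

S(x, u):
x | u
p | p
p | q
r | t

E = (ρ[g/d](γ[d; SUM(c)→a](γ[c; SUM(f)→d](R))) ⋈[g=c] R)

Stepwise |·|:
  R → 6
  γ[c; SUM(f)→d](R) → 4
  γ[d; SUM(c)→a](γ[c; SUM(f)→d](R)) → 3
  ρ[g/d](γ[d; SUM(c)→a](γ[c; SUM(f)→d](R))) → 3
  R → 6
  (ρ[g/d](γ[d; SUM(c)→a](γ[c; SUM(f)→d](R))) ⋈[g=c] R) → 1

|E| = 1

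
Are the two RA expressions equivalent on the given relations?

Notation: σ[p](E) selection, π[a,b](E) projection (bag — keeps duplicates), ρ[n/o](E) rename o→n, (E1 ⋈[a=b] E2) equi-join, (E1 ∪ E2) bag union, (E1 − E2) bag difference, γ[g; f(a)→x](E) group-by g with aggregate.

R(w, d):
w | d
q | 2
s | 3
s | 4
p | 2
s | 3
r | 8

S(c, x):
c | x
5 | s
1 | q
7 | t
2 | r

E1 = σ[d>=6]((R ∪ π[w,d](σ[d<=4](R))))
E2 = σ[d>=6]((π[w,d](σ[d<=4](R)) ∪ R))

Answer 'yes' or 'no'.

E1 stepwise |·|:
  R → 6
  R → 6
  σ[d<=4](R) → 5
  π[w,d](σ[d<=4](R)) → 5
  (R ∪ π[w,d](σ[d<=4](R))) → 11
  σ[d>=6]((R ∪ π[w,d](σ[d<=4](R)))) → 1
E2 stepwise |·|:
  R → 6
  σ[d<=4](R) → 5
  π[w,d](σ[d<=4](R)) → 5
  R → 6
  (π[w,d](σ[d<=4](R)) ∪ R) → 11
  σ[d>=6]((π[w,d](σ[d<=4](R)) ∪ R)) → 1

E1 and E2 produce the same multiset:
w | d
r | 8

yes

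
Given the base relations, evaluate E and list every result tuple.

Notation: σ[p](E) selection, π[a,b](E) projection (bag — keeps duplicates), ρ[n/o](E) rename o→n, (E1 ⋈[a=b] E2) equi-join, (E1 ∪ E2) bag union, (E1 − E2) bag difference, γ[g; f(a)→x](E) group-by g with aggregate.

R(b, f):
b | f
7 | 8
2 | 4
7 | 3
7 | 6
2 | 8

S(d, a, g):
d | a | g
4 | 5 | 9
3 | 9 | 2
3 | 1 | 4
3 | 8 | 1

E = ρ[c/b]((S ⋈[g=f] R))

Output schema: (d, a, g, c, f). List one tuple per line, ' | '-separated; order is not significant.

Stepwise |·|:
  S → 4
  R → 5
  (S ⋈[g=f] R) → 1
  ρ[c/b]((S ⋈[g=f] R)) → 1

== RESULT ==
d | a | g | c | f
3 | 1 | 4 | 2 | 4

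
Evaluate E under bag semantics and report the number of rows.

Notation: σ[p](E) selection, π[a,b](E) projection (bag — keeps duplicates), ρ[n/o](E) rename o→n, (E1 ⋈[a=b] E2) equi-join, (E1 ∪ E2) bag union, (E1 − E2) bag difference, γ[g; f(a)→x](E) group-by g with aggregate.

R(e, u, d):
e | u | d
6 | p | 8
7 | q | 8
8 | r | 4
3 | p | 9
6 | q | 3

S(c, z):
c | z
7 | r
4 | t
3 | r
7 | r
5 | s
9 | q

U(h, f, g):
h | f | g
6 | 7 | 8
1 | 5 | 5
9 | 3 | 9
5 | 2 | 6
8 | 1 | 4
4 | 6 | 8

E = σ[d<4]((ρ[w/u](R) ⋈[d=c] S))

Per-node cardinality:
  R → 5
  ρ[w/u](R) → 5
  S → 6
  (ρ[w/u](R) ⋈[d=c] S) → 3
  σ[d<4]((ρ[w/u](R) ⋈[d=c] S)) → 1

|E| = 1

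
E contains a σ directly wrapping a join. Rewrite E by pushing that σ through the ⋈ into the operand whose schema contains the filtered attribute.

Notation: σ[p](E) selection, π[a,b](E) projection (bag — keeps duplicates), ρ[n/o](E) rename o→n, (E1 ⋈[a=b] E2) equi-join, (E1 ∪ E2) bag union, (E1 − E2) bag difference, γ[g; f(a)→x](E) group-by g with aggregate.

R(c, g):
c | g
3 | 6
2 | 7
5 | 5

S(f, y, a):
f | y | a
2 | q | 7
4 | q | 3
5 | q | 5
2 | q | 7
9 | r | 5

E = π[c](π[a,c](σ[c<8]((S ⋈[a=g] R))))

σ filters on c, owned by the right side.
E' = π[c](π[a,c]((S ⋈[a=g] σ[c<8](R))))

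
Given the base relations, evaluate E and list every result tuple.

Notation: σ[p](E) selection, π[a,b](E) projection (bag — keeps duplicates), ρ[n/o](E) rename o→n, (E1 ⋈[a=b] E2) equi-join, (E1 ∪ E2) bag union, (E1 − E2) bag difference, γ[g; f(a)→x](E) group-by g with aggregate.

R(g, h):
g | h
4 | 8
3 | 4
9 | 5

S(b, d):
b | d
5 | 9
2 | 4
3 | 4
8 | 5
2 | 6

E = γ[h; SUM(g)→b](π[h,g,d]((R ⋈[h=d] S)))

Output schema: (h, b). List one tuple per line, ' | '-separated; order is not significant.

Row counts bottom-up:
  R → 3
  S → 5
  (R ⋈[h=d] S) → 3
  π[h,g,d]((R ⋈[h=d] S)) → 3
  γ[h; SUM(g)→b](π[h,g,d]((R ⋈[h=d] S))) → 2

== RESULT ==
h | b
4 | 6
5 | 9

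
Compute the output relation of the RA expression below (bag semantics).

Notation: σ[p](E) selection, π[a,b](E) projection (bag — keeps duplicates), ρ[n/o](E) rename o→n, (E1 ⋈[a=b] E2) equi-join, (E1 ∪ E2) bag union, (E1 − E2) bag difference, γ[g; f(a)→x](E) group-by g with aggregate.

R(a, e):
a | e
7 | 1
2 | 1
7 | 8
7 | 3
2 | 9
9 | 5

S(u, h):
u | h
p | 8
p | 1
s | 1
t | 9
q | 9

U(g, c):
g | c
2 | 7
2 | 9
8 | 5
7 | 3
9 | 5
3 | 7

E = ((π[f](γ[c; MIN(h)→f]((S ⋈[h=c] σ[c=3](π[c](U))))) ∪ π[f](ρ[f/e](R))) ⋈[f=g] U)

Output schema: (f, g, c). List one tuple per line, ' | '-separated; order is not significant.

Stepwise |·|:
  S → 5
  U → 6
  π[c](U) → 6
  σ[c=3](π[c](U)) → 1
  (S ⋈[h=c] σ[c=3](π[c](U))) → 0
  γ[c; MIN(h)→f]((S ⋈[h=c] σ[c=3](π[c](U)))) → 0
  π[f](γ[c; MIN(h)→f]((S ⋈[h=c] σ[c=3](π[c](U))))) → 0
  R → 6
  ρ[f/e](R) → 6
  π[f](ρ[f/e](R)) → 6
  (π[f](γ[c; MIN(h)→f]((S ⋈[h=c] σ[c=3](π[c](U))))) ∪ π[f](ρ[f/e](R))) → 6
  U → 6
  ((π[f](γ[c; MIN(h)→f]((S ⋈[h=c] σ[c=3](π[c](U))))) ∪ π[f](ρ[f/e](R))) ⋈[f=g] U) → 3

== RESULT ==
f | g | c
3 | 3 | 7
8 | 8 | 5
9 | 9 | 5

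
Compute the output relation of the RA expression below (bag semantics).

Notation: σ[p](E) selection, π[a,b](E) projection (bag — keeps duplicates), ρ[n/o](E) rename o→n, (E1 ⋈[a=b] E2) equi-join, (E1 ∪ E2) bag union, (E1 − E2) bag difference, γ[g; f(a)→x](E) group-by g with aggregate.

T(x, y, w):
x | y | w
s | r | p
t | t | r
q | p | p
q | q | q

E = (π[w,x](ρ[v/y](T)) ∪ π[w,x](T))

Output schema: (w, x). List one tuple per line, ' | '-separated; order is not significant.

Per-node cardinality:
  T → 4
  ρ[v/y](T) → 4
  π[w,x](ρ[v/y](T)) → 4
  T → 4
  π[w,x](T) → 4
  (π[w,x](ρ[v/y](T)) ∪ π[w,x](T)) → 8

== RESULT ==
w | x
p | q
p | q
p | s
p | s
q | q
q | q
r | t
r | t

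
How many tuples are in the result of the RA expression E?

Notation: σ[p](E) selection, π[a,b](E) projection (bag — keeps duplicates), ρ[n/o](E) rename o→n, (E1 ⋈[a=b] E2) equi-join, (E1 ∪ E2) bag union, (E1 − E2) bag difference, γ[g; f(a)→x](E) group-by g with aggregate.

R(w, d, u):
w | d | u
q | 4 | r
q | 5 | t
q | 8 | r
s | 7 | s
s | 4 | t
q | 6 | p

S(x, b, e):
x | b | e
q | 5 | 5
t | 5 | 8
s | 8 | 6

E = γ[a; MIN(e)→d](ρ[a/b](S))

Row counts bottom-up:
  S → 3
  ρ[a/b](S) → 3
  γ[a; MIN(e)→d](ρ[a/b](S)) → 2

|E| = 2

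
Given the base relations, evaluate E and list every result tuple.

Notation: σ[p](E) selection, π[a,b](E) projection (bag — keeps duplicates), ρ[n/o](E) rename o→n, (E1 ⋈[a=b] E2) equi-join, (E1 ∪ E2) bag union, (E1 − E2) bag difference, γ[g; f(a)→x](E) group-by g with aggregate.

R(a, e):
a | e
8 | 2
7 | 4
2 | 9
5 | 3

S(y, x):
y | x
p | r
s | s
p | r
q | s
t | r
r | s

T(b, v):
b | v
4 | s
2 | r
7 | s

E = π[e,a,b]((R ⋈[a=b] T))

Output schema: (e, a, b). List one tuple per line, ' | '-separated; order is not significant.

Row counts bottom-up:
  R → 4
  T → 3
  (R ⋈[a=b] T) → 2
  π[e,a,b]((R ⋈[a=b] T)) → 2

== RESULT ==
e | a | b
4 | 7 | 7
9 | 2 | 2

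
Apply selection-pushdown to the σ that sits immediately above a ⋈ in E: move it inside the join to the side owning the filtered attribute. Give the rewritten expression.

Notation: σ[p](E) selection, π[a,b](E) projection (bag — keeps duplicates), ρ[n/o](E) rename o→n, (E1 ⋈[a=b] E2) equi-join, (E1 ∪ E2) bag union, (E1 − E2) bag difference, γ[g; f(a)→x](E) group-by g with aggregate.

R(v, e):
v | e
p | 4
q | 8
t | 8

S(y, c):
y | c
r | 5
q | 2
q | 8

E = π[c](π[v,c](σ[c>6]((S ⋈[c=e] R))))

σ filters on c, owned by the left side.
E' = π[c](π[v,c]((σ[c>6](S) ⋈[c=e] R)))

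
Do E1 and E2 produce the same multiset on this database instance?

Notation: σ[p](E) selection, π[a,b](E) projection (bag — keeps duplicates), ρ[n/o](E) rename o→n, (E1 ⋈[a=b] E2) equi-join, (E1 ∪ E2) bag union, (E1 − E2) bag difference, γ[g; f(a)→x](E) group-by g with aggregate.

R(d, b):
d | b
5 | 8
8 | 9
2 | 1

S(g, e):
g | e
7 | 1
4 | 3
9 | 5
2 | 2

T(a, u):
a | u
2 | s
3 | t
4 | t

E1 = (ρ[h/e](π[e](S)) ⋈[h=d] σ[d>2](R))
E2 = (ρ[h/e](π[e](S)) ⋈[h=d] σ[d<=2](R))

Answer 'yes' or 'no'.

E1 row counts bottom-up:
  S → 4
  π[e](S) → 4
  ρ[h/e](π[e](S)) → 4
  R → 3
  σ[d>2](R) → 2
  (ρ[h/e](π[e](S)) ⋈[h=d] σ[d>2](R)) → 1
E2 row counts bottom-up:
  S → 4
  π[e](S) → 4
  ρ[h/e](π[e](S)) → 4
  R → 3
  σ[d<=2](R) → 1
  (ρ[h/e](π[e](S)) ⋈[h=d] σ[d<=2](R)) → 1

E1 result:
h | d | b
5 | 5 | 8
E2 result:
h | d | b
2 | 2 | 1
Witness: (2, 2, 1) appears 0× in E1 but 1× in E2.

no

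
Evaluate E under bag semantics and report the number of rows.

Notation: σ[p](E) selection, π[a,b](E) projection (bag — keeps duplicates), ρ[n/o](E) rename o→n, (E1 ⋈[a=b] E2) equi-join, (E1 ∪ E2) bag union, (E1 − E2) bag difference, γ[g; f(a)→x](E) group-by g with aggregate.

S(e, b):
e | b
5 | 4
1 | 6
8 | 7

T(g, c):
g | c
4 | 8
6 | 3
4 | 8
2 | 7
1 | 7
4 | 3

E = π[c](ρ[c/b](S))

Row counts bottom-up:
  S → 3
  ρ[c/b](S) → 3
  π[c](ρ[c/b](S)) → 3

|E| = 3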